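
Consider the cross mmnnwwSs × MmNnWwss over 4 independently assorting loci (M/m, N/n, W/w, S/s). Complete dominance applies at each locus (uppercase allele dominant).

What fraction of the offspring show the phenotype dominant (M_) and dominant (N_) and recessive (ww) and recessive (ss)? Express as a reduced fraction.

P(M_ N_ ww ss) = 1/16

mmnnwwSs gametes: mnwS×8, mnws×8
MmNnWwss gametes: MNWs×2, MNws×2, MnWs×2, Mnws×2, mNWs×2, mNws×2, mnWs×2, mnws×2
mmnnwwSs×MmNnWwss grid (16·16=256): MmNnWwSs=16 MmNnWwss=16 MmNnwwSs=16 MmNnwwss=16 MmnnWwSs=16 MmnnWwss=16 MmnnwwSs=16 Mmnnwwss=16 mmNnWwSs=16 mmNnWwss=16 mmNnwwSs=16 mmNnwwss=16 mmnnWwSs=16 mmnnWwss=16 mmnnwwSs=16 mmnnwwss=16
M_ N_ ww ss hits 16/256; gcd=16; 16÷16/256÷16 = 1/16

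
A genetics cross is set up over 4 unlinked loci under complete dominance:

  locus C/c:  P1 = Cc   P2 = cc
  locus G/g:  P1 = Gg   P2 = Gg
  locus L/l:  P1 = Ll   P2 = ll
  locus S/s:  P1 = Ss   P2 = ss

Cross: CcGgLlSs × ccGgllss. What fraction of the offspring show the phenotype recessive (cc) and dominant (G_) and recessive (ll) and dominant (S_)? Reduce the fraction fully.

P(cc G_ ll S_) = 3/32

CcGgLlSs gametes: CGLS×1, CGLs×1, CGlS×1, CGls×1, CgLS×1, CgLs×1, CglS×1, Cgls×1, cGLS×1, cGLs×1, cGlS×1, cGls×1, cgLS×1, cgLs×1, cglS×1, cgls×1
ccGgllss gametes: cGls×8, cgls×8
CcGgLlSs×ccGgllss grid (16·16=256): CcGGLlSs=8 CcGGLlss=8 CcGGllSs=8 CcGGllss=8 CcGgLlSs=16 CcGgLlss=16 CcGgllSs=16 CcGgllss=16 CcggLlSs=8 CcggLlss=8 CcggllSs=8 Ccggllss=8 ccGGLlSs=8 ccGGLlss=8 ccGGllSs=8 ccGGllss=8 ccGgLlSs=16 ccGgLlss=16 ccGgllSs=16 ccGgllss=16 ccggLlSs=8 ccggLlss=8 ccggllSs=8 ccggllss=8
cc G_ ll S_ hits 24/256; gcd=8; 24÷8/256÷8 = 3/32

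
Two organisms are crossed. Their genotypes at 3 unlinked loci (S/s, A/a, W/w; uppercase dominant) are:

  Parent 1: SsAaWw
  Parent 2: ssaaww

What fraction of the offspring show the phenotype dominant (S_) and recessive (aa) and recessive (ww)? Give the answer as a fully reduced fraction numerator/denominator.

P(S_ aa ww) = 1/8

SsAaWw gametes: SAW×1, SAw×1, SaW×1, Saw×1, sAW×1, sAw×1, saW×1, saw×1
ssaaww gametes: saw×8
SsAaWw×ssaaww grid (8·8=64): SsAaWw=8 SsAaww=8 SsaaWw=8 Ssaaww=8 ssAaWw=8 ssAaww=8 ssaaWw=8 ssaaww=8
S_ aa ww hits 8/64; gcd=8; 8÷8/64÷8 = 1/8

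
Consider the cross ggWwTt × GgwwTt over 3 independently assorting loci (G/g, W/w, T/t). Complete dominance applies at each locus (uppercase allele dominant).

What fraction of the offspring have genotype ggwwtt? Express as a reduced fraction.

P(ggwwtt) = 1/16

ggWwTt gametes: gWT×2, gWt×2, gwT×2, gwt×2
GgwwTt gametes: GwT×2, Gwt×2, gwT×2, gwt×2
ggWwTt×GgwwTt grid (8·8=64): GgWwTT=4 GgWwTt=8 GgWwtt=4 GgwwTT=4 GgwwTt=8 Ggwwtt=4 ggWwTT=4 ggWwTt=8 ggWwtt=4 ggwwTT=4 ggwwTt=8 ggwwtt=4
ggwwtt hits 4/64; gcd=4; 4÷4/64÷4 = 1/16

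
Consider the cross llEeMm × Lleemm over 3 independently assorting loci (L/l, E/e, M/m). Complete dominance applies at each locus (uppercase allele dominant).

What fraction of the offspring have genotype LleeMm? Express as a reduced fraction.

P(LleeMm) = 1/8

llEeMm gametes: lEM×2, lEm×2, leM×2, lem×2
Lleemm gametes: Lem×4, lem×4
llEeMm×Lleemm grid (8·8=64): LlEeMm=8 LlEemm=8 LleeMm=8 Lleemm=8 llEeMm=8 llEemm=8 lleeMm=8 lleemm=8
LleeMm hits 8/64; gcd=8; 8÷8/64÷8 = 1/8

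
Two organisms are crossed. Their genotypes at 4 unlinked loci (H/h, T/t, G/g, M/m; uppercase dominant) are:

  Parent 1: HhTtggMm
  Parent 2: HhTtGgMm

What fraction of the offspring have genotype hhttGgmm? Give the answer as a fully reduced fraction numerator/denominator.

P(hhttGgmm) = 1/128

HhTtggMm gametes: HTgM×2, HTgm×2, HtgM×2, Htgm×2, hTgM×2, hTgm×2, htgM×2, htgm×2
HhTtGgMm gametes: HTGM×1, HTGm×1, HTgM×1, HTgm×1, HtGM×1, HtGm×1, HtgM×1, Htgm×1, hTGM×1, hTGm×1, hTgM×1, hTgm×1, htGM×1, htGm×1, htgM×1, htgm×1
HhTtggMm×HhTtGgMm grid (16·16=256): HHTTGgMM=2 HHTTGgMm=4 HHTTGgmm=2 HHTTggMM=2 HHTTggMm=4 HHTTggmm=2 HHTtGgMM=4 HHTtGgMm=8 HHTtGgmm=4 HHTtggMM=4 HHTtggMm=8 HHTtggmm=4 HHttGgMM=2 HHttGgMm=4 HHttGgmm=2 HHttggMM=2 HHttggMm=4 HHttggmm=2 HhTTGgMM=4 HhTTGgMm=8 HhTTGgmm=4 HhTTggMM=4 HhTTggMm=8 HhTTggmm=4 HhTtGgMM=8 HhTtGgMm=16 HhTtGgmm=8 HhTtggMM=8 HhTtggMm=16 HhTtggmm=8 HhttGgMM=4 HhttGgMm=8 HhttGgmm=4 HhttggMM=4 HhttggMm=8 Hhttggmm=4 hhTTGgMM=2 hhTTGgMm=4 hhTTGgmm=2 hhTTggMM=2 hhTTggMm=4 hhTTggmm=2 hhTtGgMM=4 hhTtGgMm=8 hhTtGgmm=4 hhTtggMM=4 hhTtggMm=8 hhTtggmm=4 hhttGgMM=2 hhttGgMm=4 hhttGgmm=2 hhttggMM=2 hhttggMm=4 hhttggmm=2
hhttGgmm hits 2/256; gcd=2; 2÷2/256÷2 = 1/128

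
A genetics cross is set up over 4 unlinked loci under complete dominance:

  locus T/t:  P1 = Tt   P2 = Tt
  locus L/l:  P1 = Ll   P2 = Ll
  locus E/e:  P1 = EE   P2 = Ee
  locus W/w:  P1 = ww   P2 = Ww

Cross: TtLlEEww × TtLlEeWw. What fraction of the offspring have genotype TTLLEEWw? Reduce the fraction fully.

TtLlEEww gametes: TLEw×4, TlEw×4, tLEw×4, tlEw×4
TtLlEeWw gametes: TLEW×1, TLEw×1, TLeW×1, TLew×1, TlEW×1, TlEw×1, TleW×1, Tlew×1, tLEW×1, tLEw×1, tLeW×1, tLew×1, tlEW×1, tlEw×1, tleW×1, tlew×1
TtLlEEww×TtLlEeWw grid (16·16=256): TTLLEEWw=4 TTLLEEww=4 TTLLEeWw=4 TTLLEeww=4 TTLlEEWw=8 TTLlEEww=8 TTLlEeWw=8 TTLlEeww=8 TTllEEWw=4 TTllEEww=4 TTllEeWw=4 TTllEeww=4 TtLLEEWw=8 TtLLEEww=8 TtLLEeWw=8 TtLLEeww=8 TtLlEEWw=16 TtLlEEww=16 TtLlEeWw=16 TtLlEeww=16 TtllEEWw=8 TtllEEww=8 TtllEeWw=8 TtllEeww=8 ttLLEEWw=4 ttLLEEww=4 ttLLEeWw=4 ttLLEeww=4 ttLlEEWw=8 ttLlEEww=8 ttLlEeWw=8 ttLlEeww=8 ttllEEWw=4 ttllEEww=4 ttllEeWw=4 ttllEeww=4
TTLLEEWw hits 4/256; gcd=4; 4÷4/256÷4 = 1/64

P(TTLLEEWw) = 1/64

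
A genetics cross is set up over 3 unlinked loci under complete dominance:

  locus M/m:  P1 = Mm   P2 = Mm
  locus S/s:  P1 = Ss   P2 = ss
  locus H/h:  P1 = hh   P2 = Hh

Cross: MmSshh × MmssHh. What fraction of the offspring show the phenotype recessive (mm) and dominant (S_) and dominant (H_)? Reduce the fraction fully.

P(mm S_ H_) = 1/16

MmSshh gametes: MSh×2, Msh×2, mSh×2, msh×2
MmssHh gametes: MsH×2, Msh×2, msH×2, msh×2
MmSshh×MmssHh grid (8·8=64): MMSsHh=4 MMSshh=4 MMssHh=4 MMsshh=4 MmSsHh=8 MmSshh=8 MmssHh=8 Mmsshh=8 mmSsHh=4 mmSshh=4 mmssHh=4 mmsshh=4
mm S_ H_ hits 4/64; gcd=4; 4÷4/64÷4 = 1/16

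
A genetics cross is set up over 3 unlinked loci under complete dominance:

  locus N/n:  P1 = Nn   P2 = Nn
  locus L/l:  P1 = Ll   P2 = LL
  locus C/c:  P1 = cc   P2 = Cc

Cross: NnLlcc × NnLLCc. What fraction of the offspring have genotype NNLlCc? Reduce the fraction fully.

P(NNLlCc) = 1/16

NnLlcc gametes: NLc×2, Nlc×2, nLc×2, nlc×2
NnLLCc gametes: NLC×2, NLc×2, nLC×2, nLc×2
NnLlcc×NnLLCc grid (8·8=64): NNLLCc=4 NNLLcc=4 NNLlCc=4 NNLlcc=4 NnLLCc=8 NnLLcc=8 NnLlCc=8 NnLlcc=8 nnLLCc=4 nnLLcc=4 nnLlCc=4 nnLlcc=4
NNLlCc hits 4/64; gcd=4; 4÷4/64÷4 = 1/16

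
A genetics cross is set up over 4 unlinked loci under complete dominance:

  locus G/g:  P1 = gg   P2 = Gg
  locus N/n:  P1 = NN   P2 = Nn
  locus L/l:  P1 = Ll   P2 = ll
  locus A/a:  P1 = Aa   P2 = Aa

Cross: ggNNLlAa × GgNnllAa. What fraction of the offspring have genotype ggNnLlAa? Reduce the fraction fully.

P(ggNnLlAa) = 1/16

ggNNLlAa gametes: gNLA×4, gNLa×4, gNlA×4, gNla×4
GgNnllAa gametes: GNlA×2, GNla×2, GnlA×2, Gnla×2, gNlA×2, gNla×2, gnlA×2, gnla×2
ggNNLlAa×GgNnllAa grid (16·16=256): GgNNLlAA=8 GgNNLlAa=16 GgNNLlaa=8 GgNNllAA=8 GgNNllAa=16 GgNNllaa=8 GgNnLlAA=8 GgNnLlAa=16 GgNnLlaa=8 GgNnllAA=8 GgNnllAa=16 GgNnllaa=8 ggNNLlAA=8 ggNNLlAa=16 ggNNLlaa=8 ggNNllAA=8 ggNNllAa=16 ggNNllaa=8 ggNnLlAA=8 ggNnLlAa=16 ggNnLlaa=8 ggNnllAA=8 ggNnllAa=16 ggNnllaa=8
ggNnLlAa hits 16/256; gcd=16; 16÷16/256÷16 = 1/16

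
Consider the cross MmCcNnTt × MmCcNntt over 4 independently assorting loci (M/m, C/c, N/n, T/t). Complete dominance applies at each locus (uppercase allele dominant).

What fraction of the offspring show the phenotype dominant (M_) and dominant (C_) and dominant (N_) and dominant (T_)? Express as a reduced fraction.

MmCcNnTt gametes: MCNT×1, MCNt×1, MCnT×1, MCnt×1, McNT×1, McNt×1, McnT×1, Mcnt×1, mCNT×1, mCNt×1, mCnT×1, mCnt×1, mcNT×1, mcNt×1, mcnT×1, mcnt×1
MmCcNntt gametes: MCNt×2, MCnt×2, McNt×2, Mcnt×2, mCNt×2, mCnt×2, mcNt×2, mcnt×2
MmCcNnTt×MmCcNntt grid (16·16=256): MMCCNNTt=2 MMCCNNtt=2 MMCCNnTt=4 MMCCNntt=4 MMCCnnTt=2 MMCCnntt=2 MMCcNNTt=4 MMCcNNtt=4 MMCcNnTt=8 MMCcNntt=8 MMCcnnTt=4 MMCcnntt=4 MMccNNTt=2 MMccNNtt=2 MMccNnTt=4 MMccNntt=4 MMccnnTt=2 MMccnntt=2 MmCCNNTt=4 MmCCNNtt=4 MmCCNnTt=8 MmCCNntt=8 MmCCnnTt=4 MmCCnntt=4 MmCcNNTt=8 MmCcNNtt=8 MmCcNnTt=16 MmCcNntt=16 MmCcnnTt=8 MmCcnntt=8 MmccNNTt=4 MmccNNtt=4 MmccNnTt=8 MmccNntt=8 MmccnnTt=4 Mmccnntt=4 mmCCNNTt=2 mmCCNNtt=2 mmCCNnTt=4 mmCCNntt=4 mmCCnnTt=2 mmCCnntt=2 mmCcNNTt=4 mmCcNNtt=4 mmCcNnTt=8 mmCcNntt=8 mmCcnnTt=4 mmCcnntt=4 mmccNNTt=2 mmccNNtt=2 mmccNnTt=4 mmccNntt=4 mmccnnTt=2 mmccnntt=2
M_ C_ N_ T_ hits 54/256; gcd=2; 54÷2/256÷2 = 27/128

P(M_ C_ N_ T_) = 27/128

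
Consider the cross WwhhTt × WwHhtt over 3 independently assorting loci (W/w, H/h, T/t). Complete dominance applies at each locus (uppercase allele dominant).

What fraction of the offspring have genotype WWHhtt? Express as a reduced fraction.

WwhhTt gametes: WhT×2, Wht×2, whT×2, wht×2
WwHhtt gametes: WHt×2, Wht×2, wHt×2, wht×2
WwhhTt×WwHhtt grid (8·8=64): WWHhTt=4 WWHhtt=4 WWhhTt=4 WWhhtt=4 WwHhTt=8 WwHhtt=8 WwhhTt=8 Wwhhtt=8 wwHhTt=4 wwHhtt=4 wwhhTt=4 wwhhtt=4
WWHhtt hits 4/64; gcd=4; 4÷4/64÷4 = 1/16

P(WWHhtt) = 1/16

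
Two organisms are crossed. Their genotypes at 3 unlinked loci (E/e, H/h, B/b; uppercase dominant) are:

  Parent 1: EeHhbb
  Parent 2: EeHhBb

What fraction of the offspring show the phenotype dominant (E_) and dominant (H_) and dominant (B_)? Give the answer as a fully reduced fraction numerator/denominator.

P(E_ H_ B_) = 9/32

EeHhbb gametes: EHb×2, Ehb×2, eHb×2, ehb×2
EeHhBb gametes: EHB×1, EHb×1, EhB×1, Ehb×1, eHB×1, eHb×1, ehB×1, ehb×1
EeHhbb×EeHhBb grid (8·8=64): EEHHBb=2 EEHHbb=2 EEHhBb=4 EEHhbb=4 EEhhBb=2 EEhhbb=2 EeHHBb=4 EeHHbb=4 EeHhBb=8 EeHhbb=8 EehhBb=4 Eehhbb=4 eeHHBb=2 eeHHbb=2 eeHhBb=4 eeHhbb=4 eehhBb=2 eehhbb=2
E_ H_ B_ hits 18/64; gcd=2; 18÷2/64÷2 = 9/32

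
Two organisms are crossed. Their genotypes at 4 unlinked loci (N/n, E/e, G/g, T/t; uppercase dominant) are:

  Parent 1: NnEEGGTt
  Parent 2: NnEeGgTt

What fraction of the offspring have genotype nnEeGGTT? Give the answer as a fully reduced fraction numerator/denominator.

NnEEGGTt gametes: NEGT×4, NEGt×4, nEGT×4, nEGt×4
NnEeGgTt gametes: NEGT×1, NEGt×1, NEgT×1, NEgt×1, NeGT×1, NeGt×1, NegT×1, Negt×1, nEGT×1, nEGt×1, nEgT×1, nEgt×1, neGT×1, neGt×1, negT×1, negt×1
NnEEGGTt×NnEeGgTt grid (16·16=256): NNEEGGTT=4 NNEEGGTt=8 NNEEGGtt=4 NNEEGgTT=4 NNEEGgTt=8 NNEEGgtt=4 NNEeGGTT=4 NNEeGGTt=8 NNEeGGtt=4 NNEeGgTT=4 NNEeGgTt=8 NNEeGgtt=4 NnEEGGTT=8 NnEEGGTt=16 NnEEGGtt=8 NnEEGgTT=8 NnEEGgTt=16 NnEEGgtt=8 NnEeGGTT=8 NnEeGGTt=16 NnEeGGtt=8 NnEeGgTT=8 NnEeGgTt=16 NnEeGgtt=8 nnEEGGTT=4 nnEEGGTt=8 nnEEGGtt=4 nnEEGgTT=4 nnEEGgTt=8 nnEEGgtt=4 nnEeGGTT=4 nnEeGGTt=8 nnEeGGtt=4 nnEeGgTT=4 nnEeGgTt=8 nnEeGgtt=4
nnEeGGTT hits 4/256; gcd=4; 4÷4/256÷4 = 1/64

P(nnEeGGTT) = 1/64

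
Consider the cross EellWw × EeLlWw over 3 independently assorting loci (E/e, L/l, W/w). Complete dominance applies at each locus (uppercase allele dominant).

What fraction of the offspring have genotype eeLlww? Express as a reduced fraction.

EellWw gametes: ElW×2, Elw×2, elW×2, elw×2
EeLlWw gametes: ELW×1, ELw×1, ElW×1, Elw×1, eLW×1, eLw×1, elW×1, elw×1
EellWw×EeLlWw grid (8·8=64): EELlWW=2 EELlWw=4 EELlww=2 EEllWW=2 EEllWw=4 EEllww=2 EeLlWW=4 EeLlWw=8 EeLlww=4 EellWW=4 EellWw=8 Eellww=4 eeLlWW=2 eeLlWw=4 eeLlww=2 eellWW=2 eellWw=4 eellww=2
eeLlww hits 2/64; gcd=2; 2÷2/64÷2 = 1/32

P(eeLlww) = 1/32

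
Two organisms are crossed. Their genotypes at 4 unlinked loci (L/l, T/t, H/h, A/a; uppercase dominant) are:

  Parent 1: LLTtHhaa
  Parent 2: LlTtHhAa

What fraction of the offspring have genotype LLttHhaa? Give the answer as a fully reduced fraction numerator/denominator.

LLTtHhaa gametes: LTHa×4, LTha×4, LtHa×4, Ltha×4
LlTtHhAa gametes: LTHA×1, LTHa×1, LThA×1, LTha×1, LtHA×1, LtHa×1, LthA×1, Ltha×1, lTHA×1, lTHa×1, lThA×1, lTha×1, ltHA×1, ltHa×1, lthA×1, ltha×1
LLTtHhaa×LlTtHhAa grid (16·16=256): LLTTHHAa=4 LLTTHHaa=4 LLTTHhAa=8 LLTTHhaa=8 LLTThhAa=4 LLTThhaa=4 LLTtHHAa=8 LLTtHHaa=8 LLTtHhAa=16 LLTtHhaa=16 LLTthhAa=8 LLTthhaa=8 LLttHHAa=4 LLttHHaa=4 LLttHhAa=8 LLttHhaa=8 LLtthhAa=4 LLtthhaa=4 LlTTHHAa=4 LlTTHHaa=4 LlTTHhAa=8 LlTTHhaa=8 LlTThhAa=4 LlTThhaa=4 LlTtHHAa=8 LlTtHHaa=8 LlTtHhAa=16 LlTtHhaa=16 LlTthhAa=8 LlTthhaa=8 LlttHHAa=4 LlttHHaa=4 LlttHhAa=8 LlttHhaa=8 LltthhAa=4 Lltthhaa=4
LLttHhaa hits 8/256; gcd=8; 8÷8/256÷8 = 1/32

P(LLttHhaa) = 1/32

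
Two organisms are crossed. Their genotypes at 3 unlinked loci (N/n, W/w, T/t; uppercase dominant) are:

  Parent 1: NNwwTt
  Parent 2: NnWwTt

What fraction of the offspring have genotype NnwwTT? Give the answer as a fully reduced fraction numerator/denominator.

P(NnwwTT) = 1/16

NNwwTt gametes: NwT×4, Nwt×4
NnWwTt gametes: NWT×1, NWt×1, NwT×1, Nwt×1, nWT×1, nWt×1, nwT×1, nwt×1
NNwwTt×NnWwTt grid (8·8=64): NNWwTT=4 NNWwTt=8 NNWwtt=4 NNwwTT=4 NNwwTt=8 NNwwtt=4 NnWwTT=4 NnWwTt=8 NnWwtt=4 NnwwTT=4 NnwwTt=8 Nnwwtt=4
NnwwTT hits 4/64; gcd=4; 4÷4/64÷4 = 1/16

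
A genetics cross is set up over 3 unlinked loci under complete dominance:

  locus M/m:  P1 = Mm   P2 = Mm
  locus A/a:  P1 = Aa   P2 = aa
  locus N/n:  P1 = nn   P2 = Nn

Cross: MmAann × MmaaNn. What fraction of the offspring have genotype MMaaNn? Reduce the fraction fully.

MmAann gametes: MAn×2, Man×2, mAn×2, man×2
MmaaNn gametes: MaN×2, Man×2, maN×2, man×2
MmAann×MmaaNn grid (8·8=64): MMAaNn=4 MMAann=4 MMaaNn=4 MMaann=4 MmAaNn=8 MmAann=8 MmaaNn=8 Mmaann=8 mmAaNn=4 mmAann=4 mmaaNn=4 mmaann=4
MMaaNn hits 4/64; gcd=4; 4÷4/64÷4 = 1/16

P(MMaaNn) = 1/16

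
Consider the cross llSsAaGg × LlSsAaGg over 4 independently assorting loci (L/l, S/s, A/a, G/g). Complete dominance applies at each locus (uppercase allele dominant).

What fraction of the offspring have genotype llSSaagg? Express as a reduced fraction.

P(llSSaagg) = 1/128

llSsAaGg gametes: lSAG×2, lSAg×2, lSaG×2, lSag×2, lsAG×2, lsAg×2, lsaG×2, lsag×2
LlSsAaGg gametes: LSAG×1, LSAg×1, LSaG×1, LSag×1, LsAG×1, LsAg×1, LsaG×1, Lsag×1, lSAG×1, lSAg×1, lSaG×1, lSag×1, lsAG×1, lsAg×1, lsaG×1, lsag×1
llSsAaGg×LlSsAaGg grid (16·16=256): LlSSAAGG=2 LlSSAAGg=4 LlSSAAgg=2 LlSSAaGG=4 LlSSAaGg=8 LlSSAagg=4 LlSSaaGG=2 LlSSaaGg=4 LlSSaagg=2 LlSsAAGG=4 LlSsAAGg=8 LlSsAAgg=4 LlSsAaGG=8 LlSsAaGg=16 LlSsAagg=8 LlSsaaGG=4 LlSsaaGg=8 LlSsaagg=4 LlssAAGG=2 LlssAAGg=4 LlssAAgg=2 LlssAaGG=4 LlssAaGg=8 LlssAagg=4 LlssaaGG=2 LlssaaGg=4 Llssaagg=2 llSSAAGG=2 llSSAAGg=4 llSSAAgg=2 llSSAaGG=4 llSSAaGg=8 llSSAagg=4 llSSaaGG=2 llSSaaGg=4 llSSaagg=2 llSsAAGG=4 llSsAAGg=8 llSsAAgg=4 llSsAaGG=8 llSsAaGg=16 llSsAagg=8 llSsaaGG=4 llSsaaGg=8 llSsaagg=4 llssAAGG=2 llssAAGg=4 llssAAgg=2 llssAaGG=4 llssAaGg=8 llssAagg=4 llssaaGG=2 llssaaGg=4 llssaagg=2
llSSaagg hits 2/256; gcd=2; 2÷2/256÷2 = 1/128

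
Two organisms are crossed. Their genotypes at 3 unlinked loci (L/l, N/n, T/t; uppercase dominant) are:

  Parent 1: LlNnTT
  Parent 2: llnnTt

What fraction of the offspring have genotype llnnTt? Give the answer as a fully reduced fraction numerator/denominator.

LlNnTT gametes: LNT×2, LnT×2, lNT×2, lnT×2
llnnTt gametes: lnT×4, lnt×4
LlNnTT×llnnTt grid (8·8=64): LlNnTT=8 LlNnTt=8 LlnnTT=8 LlnnTt=8 llNnTT=8 llNnTt=8 llnnTT=8 llnnTt=8
llnnTt hits 8/64; gcd=8; 8÷8/64÷8 = 1/8

P(llnnTt) = 1/8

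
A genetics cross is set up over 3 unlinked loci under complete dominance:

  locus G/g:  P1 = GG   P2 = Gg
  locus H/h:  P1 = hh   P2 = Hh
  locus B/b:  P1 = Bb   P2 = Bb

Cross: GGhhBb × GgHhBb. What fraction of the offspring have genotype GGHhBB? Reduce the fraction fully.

P(GGHhBB) = 1/16

GGhhBb gametes: GhB×4, Ghb×4
GgHhBb gametes: GHB×1, GHb×1, GhB×1, Ghb×1, gHB×1, gHb×1, ghB×1, ghb×1
GGhhBb×GgHhBb grid (8·8=64): GGHhBB=4 GGHhBb=8 GGHhbb=4 GGhhBB=4 GGhhBb=8 GGhhbb=4 GgHhBB=4 GgHhBb=8 GgHhbb=4 GghhBB=4 GghhBb=8 Gghhbb=4
GGHhBB hits 4/64; gcd=4; 4÷4/64÷4 = 1/16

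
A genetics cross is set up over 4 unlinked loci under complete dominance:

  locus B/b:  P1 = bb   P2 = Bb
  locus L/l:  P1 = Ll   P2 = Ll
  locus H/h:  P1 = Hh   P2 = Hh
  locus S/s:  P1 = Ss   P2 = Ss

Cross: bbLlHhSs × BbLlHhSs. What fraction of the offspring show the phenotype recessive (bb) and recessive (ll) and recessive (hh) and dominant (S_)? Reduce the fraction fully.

P(bb ll hh S_) = 3/128

bbLlHhSs gametes: bLHS×2, bLHs×2, bLhS×2, bLhs×2, blHS×2, blHs×2, blhS×2, blhs×2
BbLlHhSs gametes: BLHS×1, BLHs×1, BLhS×1, BLhs×1, BlHS×1, BlHs×1, BlhS×1, Blhs×1, bLHS×1, bLHs×1, bLhS×1, bLhs×1, blHS×1, blHs×1, blhS×1, blhs×1
bbLlHhSs×BbLlHhSs grid (16·16=256): BbLLHHSS=2 BbLLHHSs=4 BbLLHHss=2 BbLLHhSS=4 BbLLHhSs=8 BbLLHhss=4 BbLLhhSS=2 BbLLhhSs=4 BbLLhhss=2 BbLlHHSS=4 BbLlHHSs=8 BbLlHHss=4 BbLlHhSS=8 BbLlHhSs=16 BbLlHhss=8 BbLlhhSS=4 BbLlhhSs=8 BbLlhhss=4 BbllHHSS=2 BbllHHSs=4 BbllHHss=2 BbllHhSS=4 BbllHhSs=8 BbllHhss=4 BbllhhSS=2 BbllhhSs=4 Bbllhhss=2 bbLLHHSS=2 bbLLHHSs=4 bbLLHHss=2 bbLLHhSS=4 bbLLHhSs=8 bbLLHhss=4 bbLLhhSS=2 bbLLhhSs=4 bbLLhhss=2 bbLlHHSS=4 bbLlHHSs=8 bbLlHHss=4 bbLlHhSS=8 bbLlHhSs=16 bbLlHhss=8 bbLlhhSS=4 bbLlhhSs=8 bbLlhhss=4 bbllHHSS=2 bbllHHSs=4 bbllHHss=2 bbllHhSS=4 bbllHhSs=8 bbllHhss=4 bbllhhSS=2 bbllhhSs=4 bbllhhss=2
bb ll hh S_ hits 6/256; gcd=2; 6÷2/256÷2 = 3/128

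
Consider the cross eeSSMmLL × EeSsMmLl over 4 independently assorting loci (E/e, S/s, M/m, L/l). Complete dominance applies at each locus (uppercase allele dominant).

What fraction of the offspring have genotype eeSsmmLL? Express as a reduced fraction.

eeSSMmLL gametes: eSML×8, eSmL×8
EeSsMmLl gametes: ESML×1, ESMl×1, ESmL×1, ESml×1, EsML×1, EsMl×1, EsmL×1, Esml×1, eSML×1, eSMl×1, eSmL×1, eSml×1, esML×1, esMl×1, esmL×1, esml×1
eeSSMmLL×EeSsMmLl grid (16·16=256): EeSSMMLL=8 EeSSMMLl=8 EeSSMmLL=16 EeSSMmLl=16 EeSSmmLL=8 EeSSmmLl=8 EeSsMMLL=8 EeSsMMLl=8 EeSsMmLL=16 EeSsMmLl=16 EeSsmmLL=8 EeSsmmLl=8 eeSSMMLL=8 eeSSMMLl=8 eeSSMmLL=16 eeSSMmLl=16 eeSSmmLL=8 eeSSmmLl=8 eeSsMMLL=8 eeSsMMLl=8 eeSsMmLL=16 eeSsMmLl=16 eeSsmmLL=8 eeSsmmLl=8
eeSsmmLL hits 8/256; gcd=8; 8÷8/256÷8 = 1/32

P(eeSsmmLL) = 1/32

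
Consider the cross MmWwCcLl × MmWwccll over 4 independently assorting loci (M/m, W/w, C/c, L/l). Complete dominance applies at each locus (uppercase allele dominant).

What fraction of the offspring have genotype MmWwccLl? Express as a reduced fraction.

MmWwCcLl gametes: MWCL×1, MWCl×1, MWcL×1, MWcl×1, MwCL×1, MwCl×1, MwcL×1, Mwcl×1, mWCL×1, mWCl×1, mWcL×1, mWcl×1, mwCL×1, mwCl×1, mwcL×1, mwcl×1
MmWwccll gametes: MWcl×4, Mwcl×4, mWcl×4, mwcl×4
MmWwCcLl×MmWwccll grid (16·16=256): MMWWCcLl=4 MMWWCcll=4 MMWWccLl=4 MMWWccll=4 MMWwCcLl=8 MMWwCcll=8 MMWwccLl=8 MMWwccll=8 MMwwCcLl=4 MMwwCcll=4 MMwwccLl=4 MMwwccll=4 MmWWCcLl=8 MmWWCcll=8 MmWWccLl=8 MmWWccll=8 MmWwCcLl=16 MmWwCcll=16 MmWwccLl=16 MmWwccll=16 MmwwCcLl=8 MmwwCcll=8 MmwwccLl=8 Mmwwccll=8 mmWWCcLl=4 mmWWCcll=4 mmWWccLl=4 mmWWccll=4 mmWwCcLl=8 mmWwCcll=8 mmWwccLl=8 mmWwccll=8 mmwwCcLl=4 mmwwCcll=4 mmwwccLl=4 mmwwccll=4
MmWwccLl hits 16/256; gcd=16; 16÷16/256÷16 = 1/16

P(MmWwccLl) = 1/16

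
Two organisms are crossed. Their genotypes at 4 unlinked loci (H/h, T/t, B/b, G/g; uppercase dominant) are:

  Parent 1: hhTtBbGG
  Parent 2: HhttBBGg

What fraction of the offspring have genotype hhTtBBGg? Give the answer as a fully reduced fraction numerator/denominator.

P(hhTtBBGg) = 1/16

hhTtBbGG gametes: hTBG×4, hTbG×4, htBG×4, htbG×4
HhttBBGg gametes: HtBG×4, HtBg×4, htBG×4, htBg×4
hhTtBbGG×HhttBBGg grid (16·16=256): HhTtBBGG=16 HhTtBBGg=16 HhTtBbGG=16 HhTtBbGg=16 HhttBBGG=16 HhttBBGg=16 HhttBbGG=16 HhttBbGg=16 hhTtBBGG=16 hhTtBBGg=16 hhTtBbGG=16 hhTtBbGg=16 hhttBBGG=16 hhttBBGg=16 hhttBbGG=16 hhttBbGg=16
hhTtBBGg hits 16/256; gcd=16; 16÷16/256÷16 = 1/16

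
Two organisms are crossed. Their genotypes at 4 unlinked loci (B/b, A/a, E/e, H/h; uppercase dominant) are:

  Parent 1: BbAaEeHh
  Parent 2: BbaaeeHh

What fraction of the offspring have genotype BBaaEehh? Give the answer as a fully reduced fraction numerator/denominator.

P(BBaaEehh) = 1/64

BbAaEeHh gametes: BAEH×1, BAEh×1, BAeH×1, BAeh×1, BaEH×1, BaEh×1, BaeH×1, Baeh×1, bAEH×1, bAEh×1, bAeH×1, bAeh×1, baEH×1, baEh×1, baeH×1, baeh×1
BbaaeeHh gametes: BaeH×4, Baeh×4, baeH×4, baeh×4
BbAaEeHh×BbaaeeHh grid (16·16=256): BBAaEeHH=4 BBAaEeHh=8 BBAaEehh=4 BBAaeeHH=4 BBAaeeHh=8 BBAaeehh=4 BBaaEeHH=4 BBaaEeHh=8 BBaaEehh=4 BBaaeeHH=4 BBaaeeHh=8 BBaaeehh=4 BbAaEeHH=8 BbAaEeHh=16 BbAaEehh=8 BbAaeeHH=8 BbAaeeHh=16 BbAaeehh=8 BbaaEeHH=8 BbaaEeHh=16 BbaaEehh=8 BbaaeeHH=8 BbaaeeHh=16 Bbaaeehh=8 bbAaEeHH=4 bbAaEeHh=8 bbAaEehh=4 bbAaeeHH=4 bbAaeeHh=8 bbAaeehh=4 bbaaEeHH=4 bbaaEeHh=8 bbaaEehh=4 bbaaeeHH=4 bbaaeeHh=8 bbaaeehh=4
BBaaEehh hits 4/256; gcd=4; 4÷4/256÷4 = 1/64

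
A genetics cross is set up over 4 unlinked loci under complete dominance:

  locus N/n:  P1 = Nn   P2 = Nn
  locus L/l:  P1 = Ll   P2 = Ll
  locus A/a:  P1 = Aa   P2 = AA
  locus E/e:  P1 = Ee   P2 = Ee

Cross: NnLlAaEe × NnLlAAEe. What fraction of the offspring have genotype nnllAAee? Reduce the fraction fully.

NnLlAaEe gametes: NLAE×1, NLAe×1, NLaE×1, NLae×1, NlAE×1, NlAe×1, NlaE×1, Nlae×1, nLAE×1, nLAe×1, nLaE×1, nLae×1, nlAE×1, nlAe×1, nlaE×1, nlae×1
NnLlAAEe gametes: NLAE×2, NLAe×2, NlAE×2, NlAe×2, nLAE×2, nLAe×2, nlAE×2, nlAe×2
NnLlAaEe×NnLlAAEe grid (16·16=256): NNLLAAEE=2 NNLLAAEe=4 NNLLAAee=2 NNLLAaEE=2 NNLLAaEe=4 NNLLAaee=2 NNLlAAEE=4 NNLlAAEe=8 NNLlAAee=4 NNLlAaEE=4 NNLlAaEe=8 NNLlAaee=4 NNllAAEE=2 NNllAAEe=4 NNllAAee=2 NNllAaEE=2 NNllAaEe=4 NNllAaee=2 NnLLAAEE=4 NnLLAAEe=8 NnLLAAee=4 NnLLAaEE=4 NnLLAaEe=8 NnLLAaee=4 NnLlAAEE=8 NnLlAAEe=16 NnLlAAee=8 NnLlAaEE=8 NnLlAaEe=16 NnLlAaee=8 NnllAAEE=4 NnllAAEe=8 NnllAAee=4 NnllAaEE=4 NnllAaEe=8 NnllAaee=4 nnLLAAEE=2 nnLLAAEe=4 nnLLAAee=2 nnLLAaEE=2 nnLLAaEe=4 nnLLAaee=2 nnLlAAEE=4 nnLlAAEe=8 nnLlAAee=4 nnLlAaEE=4 nnLlAaEe=8 nnLlAaee=4 nnllAAEE=2 nnllAAEe=4 nnllAAee=2 nnllAaEE=2 nnllAaEe=4 nnllAaee=2
nnllAAee hits 2/256; gcd=2; 2÷2/256÷2 = 1/128

P(nnllAAee) = 1/128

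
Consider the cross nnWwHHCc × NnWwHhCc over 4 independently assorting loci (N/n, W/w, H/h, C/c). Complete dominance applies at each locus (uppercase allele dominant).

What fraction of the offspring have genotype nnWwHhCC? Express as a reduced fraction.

nnWwHHCc gametes: nWHC×4, nWHc×4, nwHC×4, nwHc×4
NnWwHhCc gametes: NWHC×1, NWHc×1, NWhC×1, NWhc×1, NwHC×1, NwHc×1, NwhC×1, Nwhc×1, nWHC×1, nWHc×1, nWhC×1, nWhc×1, nwHC×1, nwHc×1, nwhC×1, nwhc×1
nnWwHHCc×NnWwHhCc grid (16·16=256): NnWWHHCC=4 NnWWHHCc=8 NnWWHHcc=4 NnWWHhCC=4 NnWWHhCc=8 NnWWHhcc=4 NnWwHHCC=8 NnWwHHCc=16 NnWwHHcc=8 NnWwHhCC=8 NnWwHhCc=16 NnWwHhcc=8 NnwwHHCC=4 NnwwHHCc=8 NnwwHHcc=4 NnwwHhCC=4 NnwwHhCc=8 NnwwHhcc=4 nnWWHHCC=4 nnWWHHCc=8 nnWWHHcc=4 nnWWHhCC=4 nnWWHhCc=8 nnWWHhcc=4 nnWwHHCC=8 nnWwHHCc=16 nnWwHHcc=8 nnWwHhCC=8 nnWwHhCc=16 nnWwHhcc=8 nnwwHHCC=4 nnwwHHCc=8 nnwwHHcc=4 nnwwHhCC=4 nnwwHhCc=8 nnwwHhcc=4
nnWwHhCC hits 8/256; gcd=8; 8÷8/256÷8 = 1/32

P(nnWwHhCC) = 1/32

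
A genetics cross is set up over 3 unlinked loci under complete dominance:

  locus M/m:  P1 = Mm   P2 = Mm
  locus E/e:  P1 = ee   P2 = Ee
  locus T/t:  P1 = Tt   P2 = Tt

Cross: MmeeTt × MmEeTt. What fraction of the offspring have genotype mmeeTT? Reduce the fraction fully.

P(mmeeTT) = 1/32

MmeeTt gametes: MeT×2, Met×2, meT×2, met×2
MmEeTt gametes: MET×1, MEt×1, MeT×1, Met×1, mET×1, mEt×1, meT×1, met×1
MmeeTt×MmEeTt grid (8·8=64): MMEeTT=2 MMEeTt=4 MMEett=2 MMeeTT=2 MMeeTt=4 MMeett=2 MmEeTT=4 MmEeTt=8 MmEett=4 MmeeTT=4 MmeeTt=8 Mmeett=4 mmEeTT=2 mmEeTt=4 mmEett=2 mmeeTT=2 mmeeTt=4 mmeett=2
mmeeTT hits 2/64; gcd=2; 2÷2/64÷2 = 1/32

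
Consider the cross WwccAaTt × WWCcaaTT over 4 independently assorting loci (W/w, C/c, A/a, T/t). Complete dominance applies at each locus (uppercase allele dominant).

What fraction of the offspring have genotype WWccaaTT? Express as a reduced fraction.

P(WWccaaTT) = 1/16

WwccAaTt gametes: WcAT×2, WcAt×2, WcaT×2, Wcat×2, wcAT×2, wcAt×2, wcaT×2, wcat×2
WWCcaaTT gametes: WCaT×8, WcaT×8
WwccAaTt×WWCcaaTT grid (16·16=256): WWCcAaTT=16 WWCcAaTt=16 WWCcaaTT=16 WWCcaaTt=16 WWccAaTT=16 WWccAaTt=16 WWccaaTT=16 WWccaaTt=16 WwCcAaTT=16 WwCcAaTt=16 WwCcaaTT=16 WwCcaaTt=16 WwccAaTT=16 WwccAaTt=16 WwccaaTT=16 WwccaaTt=16
WWccaaTT hits 16/256; gcd=16; 16÷16/256÷16 = 1/16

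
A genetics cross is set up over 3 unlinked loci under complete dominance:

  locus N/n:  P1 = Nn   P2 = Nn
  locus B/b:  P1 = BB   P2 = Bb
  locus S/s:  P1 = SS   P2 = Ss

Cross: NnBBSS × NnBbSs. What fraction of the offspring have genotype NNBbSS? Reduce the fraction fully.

P(NNBbSS) = 1/16

NnBBSS gametes: NBS×4, nBS×4
NnBbSs gametes: NBS×1, NBs×1, NbS×1, Nbs×1, nBS×1, nBs×1, nbS×1, nbs×1
NnBBSS×NnBbSs grid (8·8=64): NNBBSS=4 NNBBSs=4 NNBbSS=4 NNBbSs=4 NnBBSS=8 NnBBSs=8 NnBbSS=8 NnBbSs=8 nnBBSS=4 nnBBSs=4 nnBbSS=4 nnBbSs=4
NNBbSS hits 4/64; gcd=4; 4÷4/64÷4 = 1/16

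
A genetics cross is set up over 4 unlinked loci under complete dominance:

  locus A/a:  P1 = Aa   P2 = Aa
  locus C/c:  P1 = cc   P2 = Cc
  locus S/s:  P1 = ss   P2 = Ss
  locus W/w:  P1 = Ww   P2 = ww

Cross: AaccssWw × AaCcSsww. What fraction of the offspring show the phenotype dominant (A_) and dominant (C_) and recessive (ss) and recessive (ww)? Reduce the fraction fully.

AaccssWw gametes: AcsW×4, Acsw×4, acsW×4, acsw×4
AaCcSsww gametes: ACSw×2, ACsw×2, AcSw×2, Acsw×2, aCSw×2, aCsw×2, acSw×2, acsw×2
AaccssWw×AaCcSsww grid (16·16=256): AACcSsWw=8 AACcSsww=8 AACcssWw=8 AACcssww=8 AAccSsWw=8 AAccSsww=8 AAccssWw=8 AAccssww=8 AaCcSsWw=16 AaCcSsww=16 AaCcssWw=16 AaCcssww=16 AaccSsWw=16 AaccSsww=16 AaccssWw=16 Aaccssww=16 aaCcSsWw=8 aaCcSsww=8 aaCcssWw=8 aaCcssww=8 aaccSsWw=8 aaccSsww=8 aaccssWw=8 aaccssww=8
A_ C_ ss ww hits 24/256; gcd=8; 24÷8/256÷8 = 3/32

P(A_ C_ ss ww) = 3/32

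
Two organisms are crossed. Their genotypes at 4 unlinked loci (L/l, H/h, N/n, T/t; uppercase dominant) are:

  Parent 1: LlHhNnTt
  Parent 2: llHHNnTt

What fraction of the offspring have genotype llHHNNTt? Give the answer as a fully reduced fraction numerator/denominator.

LlHhNnTt gametes: LHNT×1, LHNt×1, LHnT×1, LHnt×1, LhNT×1, LhNt×1, LhnT×1, Lhnt×1, lHNT×1, lHNt×1, lHnT×1, lHnt×1, lhNT×1, lhNt×1, lhnT×1, lhnt×1
llHHNnTt gametes: lHNT×4, lHNt×4, lHnT×4, lHnt×4
LlHhNnTt×llHHNnTt grid (16·16=256): LlHHNNTT=4 LlHHNNTt=8 LlHHNNtt=4 LlHHNnTT=8 LlHHNnTt=16 LlHHNntt=8 LlHHnnTT=4 LlHHnnTt=8 LlHHnntt=4 LlHhNNTT=4 LlHhNNTt=8 LlHhNNtt=4 LlHhNnTT=8 LlHhNnTt=16 LlHhNntt=8 LlHhnnTT=4 LlHhnnTt=8 LlHhnntt=4 llHHNNTT=4 llHHNNTt=8 llHHNNtt=4 llHHNnTT=8 llHHNnTt=16 llHHNntt=8 llHHnnTT=4 llHHnnTt=8 llHHnntt=4 llHhNNTT=4 llHhNNTt=8 llHhNNtt=4 llHhNnTT=8 llHhNnTt=16 llHhNntt=8 llHhnnTT=4 llHhnnTt=8 llHhnntt=4
llHHNNTt hits 8/256; gcd=8; 8÷8/256÷8 = 1/32

P(llHHNNTt) = 1/32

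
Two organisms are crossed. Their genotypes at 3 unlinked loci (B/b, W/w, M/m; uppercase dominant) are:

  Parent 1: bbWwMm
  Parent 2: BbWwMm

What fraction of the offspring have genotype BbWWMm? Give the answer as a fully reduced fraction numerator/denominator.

bbWwMm gametes: bWM×2, bWm×2, bwM×2, bwm×2
BbWwMm gametes: BWM×1, BWm×1, BwM×1, Bwm×1, bWM×1, bWm×1, bwM×1, bwm×1
bbWwMm×BbWwMm grid (8·8=64): BbWWMM=2 BbWWMm=4 BbWWmm=2 BbWwMM=4 BbWwMm=8 BbWwmm=4 BbwwMM=2 BbwwMm=4 Bbwwmm=2 bbWWMM=2 bbWWMm=4 bbWWmm=2 bbWwMM=4 bbWwMm=8 bbWwmm=4 bbwwMM=2 bbwwMm=4 bbwwmm=2
BbWWMm hits 4/64; gcd=4; 4÷4/64÷4 = 1/16

P(BbWWMm) = 1/16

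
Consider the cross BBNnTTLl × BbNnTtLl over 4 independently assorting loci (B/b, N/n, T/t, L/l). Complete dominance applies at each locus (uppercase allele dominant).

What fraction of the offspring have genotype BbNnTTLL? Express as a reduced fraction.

P(BbNnTTLL) = 1/32

BBNnTTLl gametes: BNTL×4, BNTl×4, BnTL×4, BnTl×4
BbNnTtLl gametes: BNTL×1, BNTl×1, BNtL×1, BNtl×1, BnTL×1, BnTl×1, BntL×1, Bntl×1, bNTL×1, bNTl×1, bNtL×1, bNtl×1, bnTL×1, bnTl×1, bntL×1, bntl×1
BBNnTTLl×BbNnTtLl grid (16·16=256): BBNNTTLL=4 BBNNTTLl=8 BBNNTTll=4 BBNNTtLL=4 BBNNTtLl=8 BBNNTtll=4 BBNnTTLL=8 BBNnTTLl=16 BBNnTTll=8 BBNnTtLL=8 BBNnTtLl=16 BBNnTtll=8 BBnnTTLL=4 BBnnTTLl=8 BBnnTTll=4 BBnnTtLL=4 BBnnTtLl=8 BBnnTtll=4 BbNNTTLL=4 BbNNTTLl=8 BbNNTTll=4 BbNNTtLL=4 BbNNTtLl=8 BbNNTtll=4 BbNnTTLL=8 BbNnTTLl=16 BbNnTTll=8 BbNnTtLL=8 BbNnTtLl=16 BbNnTtll=8 BbnnTTLL=4 BbnnTTLl=8 BbnnTTll=4 BbnnTtLL=4 BbnnTtLl=8 BbnnTtll=4
BbNnTTLL hits 8/256; gcd=8; 8÷8/256÷8 = 1/32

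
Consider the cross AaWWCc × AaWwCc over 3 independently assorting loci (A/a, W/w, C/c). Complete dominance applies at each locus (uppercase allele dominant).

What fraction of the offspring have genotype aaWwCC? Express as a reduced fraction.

AaWWCc gametes: AWC×2, AWc×2, aWC×2, aWc×2
AaWwCc gametes: AWC×1, AWc×1, AwC×1, Awc×1, aWC×1, aWc×1, awC×1, awc×1
AaWWCc×AaWwCc grid (8·8=64): AAWWCC=2 AAWWCc=4 AAWWcc=2 AAWwCC=2 AAWwCc=4 AAWwcc=2 AaWWCC=4 AaWWCc=8 AaWWcc=4 AaWwCC=4 AaWwCc=8 AaWwcc=4 aaWWCC=2 aaWWCc=4 aaWWcc=2 aaWwCC=2 aaWwCc=4 aaWwcc=2
aaWwCC hits 2/64; gcd=2; 2÷2/64÷2 = 1/32

P(aaWwCC) = 1/32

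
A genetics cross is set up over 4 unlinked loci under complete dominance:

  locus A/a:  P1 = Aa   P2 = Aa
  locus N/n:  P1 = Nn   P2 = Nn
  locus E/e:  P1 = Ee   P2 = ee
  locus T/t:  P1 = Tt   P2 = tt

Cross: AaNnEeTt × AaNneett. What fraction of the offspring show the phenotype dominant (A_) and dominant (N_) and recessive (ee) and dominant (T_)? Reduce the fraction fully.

AaNnEeTt gametes: ANET×1, ANEt×1, ANeT×1, ANet×1, AnET×1, AnEt×1, AneT×1, Anet×1, aNET×1, aNEt×1, aNeT×1, aNet×1, anET×1, anEt×1, aneT×1, anet×1
AaNneett gametes: ANet×4, Anet×4, aNet×4, anet×4
AaNnEeTt×AaNneett grid (16·16=256): AANNEeTt=4 AANNEett=4 AANNeeTt=4 AANNeett=4 AANnEeTt=8 AANnEett=8 AANneeTt=8 AANneett=8 AAnnEeTt=4 AAnnEett=4 AAnneeTt=4 AAnneett=4 AaNNEeTt=8 AaNNEett=8 AaNNeeTt=8 AaNNeett=8 AaNnEeTt=16 AaNnEett=16 AaNneeTt=16 AaNneett=16 AannEeTt=8 AannEett=8 AanneeTt=8 Aanneett=8 aaNNEeTt=4 aaNNEett=4 aaNNeeTt=4 aaNNeett=4 aaNnEeTt=8 aaNnEett=8 aaNneeTt=8 aaNneett=8 aannEeTt=4 aannEett=4 aanneeTt=4 aanneett=4
A_ N_ ee T_ hits 36/256; gcd=4; 36÷4/256÷4 = 9/64

P(A_ N_ ee T_) = 9/64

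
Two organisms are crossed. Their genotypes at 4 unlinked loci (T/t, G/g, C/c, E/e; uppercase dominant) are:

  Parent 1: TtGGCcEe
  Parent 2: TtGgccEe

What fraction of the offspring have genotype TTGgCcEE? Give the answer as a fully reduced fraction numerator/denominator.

TtGGCcEe gametes: TGCE×2, TGCe×2, TGcE×2, TGce×2, tGCE×2, tGCe×2, tGcE×2, tGce×2
TtGgccEe gametes: TGcE×2, TGce×2, TgcE×2, Tgce×2, tGcE×2, tGce×2, tgcE×2, tgce×2
TtGGCcEe×TtGgccEe grid (16·16=256): TTGGCcEE=4 TTGGCcEe=8 TTGGCcee=4 TTGGccEE=4 TTGGccEe=8 TTGGccee=4 TTGgCcEE=4 TTGgCcEe=8 TTGgCcee=4 TTGgccEE=4 TTGgccEe=8 TTGgccee=4 TtGGCcEE=8 TtGGCcEe=16 TtGGCcee=8 TtGGccEE=8 TtGGccEe=16 TtGGccee=8 TtGgCcEE=8 TtGgCcEe=16 TtGgCcee=8 TtGgccEE=8 TtGgccEe=16 TtGgccee=8 ttGGCcEE=4 ttGGCcEe=8 ttGGCcee=4 ttGGccEE=4 ttGGccEe=8 ttGGccee=4 ttGgCcEE=4 ttGgCcEe=8 ttGgCcee=4 ttGgccEE=4 ttGgccEe=8 ttGgccee=4
TTGgCcEE hits 4/256; gcd=4; 4÷4/256÷4 = 1/64

P(TTGgCcEE) = 1/64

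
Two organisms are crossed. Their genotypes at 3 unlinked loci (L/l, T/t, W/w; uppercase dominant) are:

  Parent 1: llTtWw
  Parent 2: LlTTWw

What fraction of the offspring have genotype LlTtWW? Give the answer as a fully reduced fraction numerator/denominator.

P(LlTtWW) = 1/16

llTtWw gametes: lTW×2, lTw×2, ltW×2, ltw×2
LlTTWw gametes: LTW×2, LTw×2, lTW×2, lTw×2
llTtWw×LlTTWw grid (8·8=64): LlTTWW=4 LlTTWw=8 LlTTww=4 LlTtWW=4 LlTtWw=8 LlTtww=4 llTTWW=4 llTTWw=8 llTTww=4 llTtWW=4 llTtWw=8 llTtww=4
LlTtWW hits 4/64; gcd=4; 4÷4/64÷4 = 1/16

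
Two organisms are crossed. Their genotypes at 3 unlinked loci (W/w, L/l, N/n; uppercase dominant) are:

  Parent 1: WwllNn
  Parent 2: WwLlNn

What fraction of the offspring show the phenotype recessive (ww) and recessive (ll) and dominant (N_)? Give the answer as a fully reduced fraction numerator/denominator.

P(ww ll N_) = 3/32

WwllNn gametes: WlN×2, Wln×2, wlN×2, wln×2
WwLlNn gametes: WLN×1, WLn×1, WlN×1, Wln×1, wLN×1, wLn×1, wlN×1, wln×1
WwllNn×WwLlNn grid (8·8=64): WWLlNN=2 WWLlNn=4 WWLlnn=2 WWllNN=2 WWllNn=4 WWllnn=2 WwLlNN=4 WwLlNn=8 WwLlnn=4 WwllNN=4 WwllNn=8 Wwllnn=4 wwLlNN=2 wwLlNn=4 wwLlnn=2 wwllNN=2 wwllNn=4 wwllnn=2
ww ll N_ hits 6/64; gcd=2; 6÷2/64÷2 = 3/32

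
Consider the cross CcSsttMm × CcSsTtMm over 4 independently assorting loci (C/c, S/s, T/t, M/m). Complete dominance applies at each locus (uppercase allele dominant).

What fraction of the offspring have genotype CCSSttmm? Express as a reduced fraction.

CcSsttMm gametes: CStM×2, CStm×2, CstM×2, Cstm×2, cStM×2, cStm×2, cstM×2, cstm×2
CcSsTtMm gametes: CSTM×1, CSTm×1, CStM×1, CStm×1, CsTM×1, CsTm×1, CstM×1, Cstm×1, cSTM×1, cSTm×1, cStM×1, cStm×1, csTM×1, csTm×1, cstM×1, cstm×1
CcSsttMm×CcSsTtMm grid (16·16=256): CCSSTtMM=2 CCSSTtMm=4 CCSSTtmm=2 CCSSttMM=2 CCSSttMm=4 CCSSttmm=2 CCSsTtMM=4 CCSsTtMm=8 CCSsTtmm=4 CCSsttMM=4 CCSsttMm=8 CCSsttmm=4 CCssTtMM=2 CCssTtMm=4 CCssTtmm=2 CCssttMM=2 CCssttMm=4 CCssttmm=2 CcSSTtMM=4 CcSSTtMm=8 CcSSTtmm=4 CcSSttMM=4 CcSSttMm=8 CcSSttmm=4 CcSsTtMM=8 CcSsTtMm=16 CcSsTtmm=8 CcSsttMM=8 CcSsttMm=16 CcSsttmm=8 CcssTtMM=4 CcssTtMm=8 CcssTtmm=4 CcssttMM=4 CcssttMm=8 Ccssttmm=4 ccSSTtMM=2 ccSSTtMm=4 ccSSTtmm=2 ccSSttMM=2 ccSSttMm=4 ccSSttmm=2 ccSsTtMM=4 ccSsTtMm=8 ccSsTtmm=4 ccSsttMM=4 ccSsttMm=8 ccSsttmm=4 ccssTtMM=2 ccssTtMm=4 ccssTtmm=2 ccssttMM=2 ccssttMm=4 ccssttmm=2
CCSSttmm hits 2/256; gcd=2; 2÷2/256÷2 = 1/128

P(CCSSttmm) = 1/128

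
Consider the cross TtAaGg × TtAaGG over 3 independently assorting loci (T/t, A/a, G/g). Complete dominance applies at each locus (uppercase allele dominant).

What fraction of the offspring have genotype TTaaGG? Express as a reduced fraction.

TtAaGg gametes: TAG×1, TAg×1, TaG×1, Tag×1, tAG×1, tAg×1, taG×1, tag×1
TtAaGG gametes: TAG×2, TaG×2, tAG×2, taG×2
TtAaGg×TtAaGG grid (8·8=64): TTAAGG=2 TTAAGg=2 TTAaGG=4 TTAaGg=4 TTaaGG=2 TTaaGg=2 TtAAGG=4 TtAAGg=4 TtAaGG=8 TtAaGg=8 TtaaGG=4 TtaaGg=4 ttAAGG=2 ttAAGg=2 ttAaGG=4 ttAaGg=4 ttaaGG=2 ttaaGg=2
TTaaGG hits 2/64; gcd=2; 2÷2/64÷2 = 1/32

P(TTaaGG) = 1/32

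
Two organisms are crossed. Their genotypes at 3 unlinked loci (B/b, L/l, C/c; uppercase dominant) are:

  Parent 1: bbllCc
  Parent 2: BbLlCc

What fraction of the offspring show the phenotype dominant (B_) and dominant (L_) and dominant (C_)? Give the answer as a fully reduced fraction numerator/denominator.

P(B_ L_ C_) = 3/16

bbllCc gametes: blC×4, blc×4
BbLlCc gametes: BLC×1, BLc×1, BlC×1, Blc×1, bLC×1, bLc×1, blC×1, blc×1
bbllCc×BbLlCc grid (8·8=64): BbLlCC=4 BbLlCc=8 BbLlcc=4 BbllCC=4 BbllCc=8 Bbllcc=4 bbLlCC=4 bbLlCc=8 bbLlcc=4 bbllCC=4 bbllCc=8 bbllcc=4
B_ L_ C_ hits 12/64; gcd=4; 12÷4/64÷4 = 3/16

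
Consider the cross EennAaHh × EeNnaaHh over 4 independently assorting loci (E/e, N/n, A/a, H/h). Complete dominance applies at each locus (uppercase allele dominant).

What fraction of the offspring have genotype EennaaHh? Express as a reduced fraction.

P(EennaaHh) = 1/16

EennAaHh gametes: EnAH×2, EnAh×2, EnaH×2, Enah×2, enAH×2, enAh×2, enaH×2, enah×2
EeNnaaHh gametes: ENaH×2, ENah×2, EnaH×2, Enah×2, eNaH×2, eNah×2, enaH×2, enah×2
EennAaHh×EeNnaaHh grid (16·16=256): EENnAaHH=4 EENnAaHh=8 EENnAahh=4 EENnaaHH=4 EENnaaHh=8 EENnaahh=4 EEnnAaHH=4 EEnnAaHh=8 EEnnAahh=4 EEnnaaHH=4 EEnnaaHh=8 EEnnaahh=4 EeNnAaHH=8 EeNnAaHh=16 EeNnAahh=8 EeNnaaHH=8 EeNnaaHh=16 EeNnaahh=8 EennAaHH=8 EennAaHh=16 EennAahh=8 EennaaHH=8 EennaaHh=16 Eennaahh=8 eeNnAaHH=4 eeNnAaHh=8 eeNnAahh=4 eeNnaaHH=4 eeNnaaHh=8 eeNnaahh=4 eennAaHH=4 eennAaHh=8 eennAahh=4 eennaaHH=4 eennaaHh=8 eennaahh=4
EennaaHh hits 16/256; gcd=16; 16÷16/256÷16 = 1/16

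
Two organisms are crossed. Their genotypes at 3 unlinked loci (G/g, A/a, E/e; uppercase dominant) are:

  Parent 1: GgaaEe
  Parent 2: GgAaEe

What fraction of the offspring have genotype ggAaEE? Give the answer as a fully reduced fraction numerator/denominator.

GgaaEe gametes: GaE×2, Gae×2, gaE×2, gae×2
GgAaEe gametes: GAE×1, GAe×1, GaE×1, Gae×1, gAE×1, gAe×1, gaE×1, gae×1
GgaaEe×GgAaEe grid (8·8=64): GGAaEE=2 GGAaEe=4 GGAaee=2 GGaaEE=2 GGaaEe=4 GGaaee=2 GgAaEE=4 GgAaEe=8 GgAaee=4 GgaaEE=4 GgaaEe=8 Ggaaee=4 ggAaEE=2 ggAaEe=4 ggAaee=2 ggaaEE=2 ggaaEe=4 ggaaee=2
ggAaEE hits 2/64; gcd=2; 2÷2/64÷2 = 1/32

P(ggAaEE) = 1/32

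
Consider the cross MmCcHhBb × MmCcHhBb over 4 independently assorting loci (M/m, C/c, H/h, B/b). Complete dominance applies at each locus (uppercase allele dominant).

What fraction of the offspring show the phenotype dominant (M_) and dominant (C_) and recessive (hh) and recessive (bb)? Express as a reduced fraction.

MmCcHhBb gametes: MCHB×1, MCHb×1, MChB×1, MChb×1, McHB×1, McHb×1, MchB×1, Mchb×1, mCHB×1, mCHb×1, mChB×1, mChb×1, mcHB×1, mcHb×1, mchB×1, mchb×1
MmCcHhBb gametes: MCHB×1, MCHb×1, MChB×1, MChb×1, McHB×1, McHb×1, MchB×1, Mchb×1, mCHB×1, mCHb×1, mChB×1, mChb×1, mcHB×1, mcHb×1, mchB×1, mchb×1
MmCcHhBb×MmCcHhBb grid (16·16=256): MMCCHHBB=1 MMCCHHBb=2 MMCCHHbb=1 MMCCHhBB=2 MMCCHhBb=4 MMCCHhbb=2 MMCChhBB=1 MMCChhBb=2 MMCChhbb=1 MMCcHHBB=2 MMCcHHBb=4 MMCcHHbb=2 MMCcHhBB=4 MMCcHhBb=8 MMCcHhbb=4 MMCchhBB=2 MMCchhBb=4 MMCchhbb=2 MMccHHBB=1 MMccHHBb=2 MMccHHbb=1 MMccHhBB=2 MMccHhBb=4 MMccHhbb=2 MMcchhBB=1 MMcchhBb=2 MMcchhbb=1 MmCCHHBB=2 MmCCHHBb=4 MmCCHHbb=2 MmCCHhBB=4 MmCCHhBb=8 MmCCHhbb=4 MmCChhBB=2 MmCChhBb=4 MmCChhbb=2 MmCcHHBB=4 MmCcHHBb=8 MmCcHHbb=4 MmCcHhBB=8 MmCcHhBb=16 MmCcHhbb=8 MmCchhBB=4 MmCchhBb=8 MmCchhbb=4 MmccHHBB=2 MmccHHBb=4 MmccHHbb=2 MmccHhBB=4 MmccHhBb=8 MmccHhbb=4 MmcchhBB=2 MmcchhBb=4 Mmcchhbb=2 mmCCHHBB=1 mmCCHHBb=2 mmCCHHbb=1 mmCCHhBB=2 mmCCHhBb=4 mmCCHhbb=2 mmCChhBB=1 mmCChhBb=2 mmCChhbb=1 mmCcHHBB=2 mmCcHHBb=4 mmCcHHbb=2 mmCcHhBB=4 mmCcHhBb=8 mmCcHhbb=4 mmCchhBB=2 mmCchhBb=4 mmCchhbb=2 mmccHHBB=1 mmccHHBb=2 mmccHHbb=1 mmccHhBB=2 mmccHhBb=4 mmccHhbb=2 mmcchhBB=1 mmcchhBb=2 mmcchhbb=1
M_ C_ hh bb hits 9/256; gcd=1; 9÷1/256÷1 = 9/256

P(M_ C_ hh bb) = 9/256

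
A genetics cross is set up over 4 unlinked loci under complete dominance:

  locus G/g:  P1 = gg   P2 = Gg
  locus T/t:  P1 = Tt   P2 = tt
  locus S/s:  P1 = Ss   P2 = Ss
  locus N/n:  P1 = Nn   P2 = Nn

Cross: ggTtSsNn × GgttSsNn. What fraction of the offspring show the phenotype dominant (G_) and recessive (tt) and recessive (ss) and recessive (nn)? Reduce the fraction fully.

ggTtSsNn gametes: gTSN×2, gTSn×2, gTsN×2, gTsn×2, gtSN×2, gtSn×2, gtsN×2, gtsn×2
GgttSsNn gametes: GtSN×2, GtSn×2, GtsN×2, Gtsn×2, gtSN×2, gtSn×2, gtsN×2, gtsn×2
ggTtSsNn×GgttSsNn grid (16·16=256): GgTtSSNN=4 GgTtSSNn=8 GgTtSSnn=4 GgTtSsNN=8 GgTtSsNn=16 GgTtSsnn=8 GgTtssNN=4 GgTtssNn=8 GgTtssnn=4 GgttSSNN=4 GgttSSNn=8 GgttSSnn=4 GgttSsNN=8 GgttSsNn=16 GgttSsnn=8 GgttssNN=4 GgttssNn=8 Ggttssnn=4 ggTtSSNN=4 ggTtSSNn=8 ggTtSSnn=4 ggTtSsNN=8 ggTtSsNn=16 ggTtSsnn=8 ggTtssNN=4 ggTtssNn=8 ggTtssnn=4 ggttSSNN=4 ggttSSNn=8 ggttSSnn=4 ggttSsNN=8 ggttSsNn=16 ggttSsnn=8 ggttssNN=4 ggttssNn=8 ggttssnn=4
G_ tt ss nn hits 4/256; gcd=4; 4÷4/256÷4 = 1/64

P(G_ tt ss nn) = 1/64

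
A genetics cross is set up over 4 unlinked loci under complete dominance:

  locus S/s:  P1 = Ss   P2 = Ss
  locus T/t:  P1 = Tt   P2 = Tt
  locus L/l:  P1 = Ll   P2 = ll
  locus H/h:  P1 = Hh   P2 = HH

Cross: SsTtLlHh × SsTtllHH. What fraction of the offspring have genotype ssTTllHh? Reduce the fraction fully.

SsTtLlHh gametes: STLH×1, STLh×1, STlH×1, STlh×1, StLH×1, StLh×1, StlH×1, Stlh×1, sTLH×1, sTLh×1, sTlH×1, sTlh×1, stLH×1, stLh×1, stlH×1, stlh×1
SsTtllHH gametes: STlH×4, StlH×4, sTlH×4, stlH×4
SsTtLlHh×SsTtllHH grid (16·16=256): SSTTLlHH=4 SSTTLlHh=4 SSTTllHH=4 SSTTllHh=4 SSTtLlHH=8 SSTtLlHh=8 SSTtllHH=8 SSTtllHh=8 SSttLlHH=4 SSttLlHh=4 SSttllHH=4 SSttllHh=4 SsTTLlHH=8 SsTTLlHh=8 SsTTllHH=8 SsTTllHh=8 SsTtLlHH=16 SsTtLlHh=16 SsTtllHH=16 SsTtllHh=16 SsttLlHH=8 SsttLlHh=8 SsttllHH=8 SsttllHh=8 ssTTLlHH=4 ssTTLlHh=4 ssTTllHH=4 ssTTllHh=4 ssTtLlHH=8 ssTtLlHh=8 ssTtllHH=8 ssTtllHh=8 ssttLlHH=4 ssttLlHh=4 ssttllHH=4 ssttllHh=4
ssTTllHh hits 4/256; gcd=4; 4÷4/256÷4 = 1/64

P(ssTTllHh) = 1/64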